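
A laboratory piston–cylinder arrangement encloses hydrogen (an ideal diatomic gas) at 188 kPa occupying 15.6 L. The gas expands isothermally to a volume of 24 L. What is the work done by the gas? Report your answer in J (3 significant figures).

W ≈ 1260 J

Isothermal: W = nRT ln(V₂/V₁) = P₁V₁ ln(V₂/V₁).
P₁V₁ = (188 kPa)(15.6 L) = 2933 J.
W = 2933 × ln(24/15.6) = 2933 × 0.4308
W_by_gas = 1263 J.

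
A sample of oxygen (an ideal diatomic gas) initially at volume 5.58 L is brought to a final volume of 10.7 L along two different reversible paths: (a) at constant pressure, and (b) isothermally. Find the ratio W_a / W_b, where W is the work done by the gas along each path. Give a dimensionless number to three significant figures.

W_a / W_b ≈ 1.41

Path (a) isobaric: W = P₁(V₂ − V₁) → W_a/(P₁V₁) = 0.9176.
Path (b) isothermal: W = P₁V₁ ln(V₂/V₁) → W_b/(P₁V₁) = 0.6511.
W_a / W_b = 0.9176 / 0.6511 = 1.409.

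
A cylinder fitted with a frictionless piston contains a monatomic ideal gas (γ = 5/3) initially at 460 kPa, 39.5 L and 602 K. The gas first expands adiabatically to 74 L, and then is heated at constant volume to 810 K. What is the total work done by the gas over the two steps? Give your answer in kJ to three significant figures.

Step 1 (adiabatic): W = (P₁V₁ − P₂V₂)/(γ−1) = (18170 − 11956)/0.667 = 9320 J.
Step 2 (isochoric): W = 0 (constant volume).
W_total = 9320 + 0 = 9320 J.

W_total ≈ 9.32 kJ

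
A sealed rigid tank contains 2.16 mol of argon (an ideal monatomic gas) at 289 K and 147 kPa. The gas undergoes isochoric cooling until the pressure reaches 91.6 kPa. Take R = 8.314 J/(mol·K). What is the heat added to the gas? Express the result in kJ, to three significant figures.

Constant volume ⇒ W = 0, so Q = ΔU = nCᵥΔT with Cᵥ = 3R/2 = 12.47 J/(mol·K).
At constant V, T₂/T₁ = P₂/P₁ ⇒ ΔT = T₁(P₂/P₁ − 1) = 289·(91.6/147 − 1) = -108.9 K.
ΔU = (2.16)(12.47)(-108.9) = -2934 J.

Q ≈ -2.93 kJ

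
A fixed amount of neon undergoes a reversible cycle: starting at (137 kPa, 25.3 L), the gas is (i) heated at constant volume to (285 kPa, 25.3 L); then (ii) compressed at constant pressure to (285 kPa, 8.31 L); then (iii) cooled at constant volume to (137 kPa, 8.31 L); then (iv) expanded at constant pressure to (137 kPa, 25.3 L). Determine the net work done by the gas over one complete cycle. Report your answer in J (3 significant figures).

W_net ≈ -2510 J

Constant-volume legs do no work.
W(ii) = (285)(8.31 − 25.3) = -4842 J; W(iv) = (137)(25.3 − 8.31) = 2328 J.
W_net = -4842 + 2328 = -2515 J (the counter-clockwise enclosed area).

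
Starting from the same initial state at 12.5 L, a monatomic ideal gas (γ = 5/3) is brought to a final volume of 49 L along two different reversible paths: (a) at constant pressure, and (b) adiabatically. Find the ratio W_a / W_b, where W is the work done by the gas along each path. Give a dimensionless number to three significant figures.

W_a / W_b ≈ 3.26

Path (a) isobaric: W = P₁(V₂ − V₁) → W_a/(P₁V₁) = 2.92.
Path (b) adiabatic: W = P₁V₁(1 − (V₁/V₂)^(γ−1))/(γ−1) → W_b/(P₁V₁) = 0.8967.
W_a / W_b = 2.92 / 0.8967 = 3.257.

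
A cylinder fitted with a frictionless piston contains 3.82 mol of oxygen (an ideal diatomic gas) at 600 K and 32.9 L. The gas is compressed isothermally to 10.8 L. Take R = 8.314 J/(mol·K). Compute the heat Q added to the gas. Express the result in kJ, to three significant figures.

Isothermal ⇒ ΔU = 0, so Q = W = nRT ln(V₂/V₁).
Q = (3.82)(8.314)(600) ln(10.8/32.9) = 19056 × -1.114 = -21227 J.

Q ≈ -21.2 kJ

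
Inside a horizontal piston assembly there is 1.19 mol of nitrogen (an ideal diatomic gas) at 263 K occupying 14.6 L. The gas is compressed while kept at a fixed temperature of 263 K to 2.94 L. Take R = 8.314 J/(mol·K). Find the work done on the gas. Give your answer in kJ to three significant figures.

Isothermal: W = nRT ln(V₂/V₁).
W = (1.19)(8.314)(263) × ln(2.94/14.6)
  = 2602 × -1.603
W_by_gas = -4170 J; work on gas = −W_by = 4170 J.

W ≈ 4.17 kJ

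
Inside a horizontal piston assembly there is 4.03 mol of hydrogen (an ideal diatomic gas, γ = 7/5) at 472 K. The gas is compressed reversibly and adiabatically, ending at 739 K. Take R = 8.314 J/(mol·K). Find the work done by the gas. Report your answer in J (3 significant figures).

W ≈ -22400 J

Adiabatic ⇒ Q = 0, so W_by = −ΔU = nCᵥ(T₁ − T₂).
Cᵥ = 5R/2 = 20.79 J/(mol·K).
W = (4.03)(20.79)(472 − 739) = -22365 J.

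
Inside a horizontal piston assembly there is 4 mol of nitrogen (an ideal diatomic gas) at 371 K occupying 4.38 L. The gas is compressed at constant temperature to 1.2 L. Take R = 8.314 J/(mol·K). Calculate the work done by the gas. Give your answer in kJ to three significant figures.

W ≈ -16.0 kJ

Isothermal: W = nRT ln(V₂/V₁).
W = (4)(8.314)(371) × ln(1.2/4.38)
  = 12338 × -1.295
W_by_gas = -15974 J.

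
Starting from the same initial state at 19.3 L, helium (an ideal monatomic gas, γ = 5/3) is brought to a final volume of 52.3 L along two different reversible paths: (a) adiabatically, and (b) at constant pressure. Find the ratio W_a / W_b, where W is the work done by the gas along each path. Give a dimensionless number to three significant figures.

W_a / W_b ≈ 0.426

Path (a) adiabatic: W = P₁V₁(1 − (V₁/V₂)^(γ−1))/(γ−1) → W_a/(P₁V₁) = 0.7283.
Path (b) isobaric: W = P₁(V₂ − V₁) → W_b/(P₁V₁) = 1.71.
W_a / W_b = 0.7283 / 1.71 = 0.4259.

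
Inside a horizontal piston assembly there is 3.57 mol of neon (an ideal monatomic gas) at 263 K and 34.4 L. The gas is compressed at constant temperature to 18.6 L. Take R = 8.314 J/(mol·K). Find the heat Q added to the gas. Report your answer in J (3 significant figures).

Q ≈ -4800 J

Isothermal ⇒ ΔU = 0, so Q = W = nRT ln(V₂/V₁).
Q = (3.57)(8.314)(263) ln(18.6/34.4) = 7806 × -0.6149 = -4800 J.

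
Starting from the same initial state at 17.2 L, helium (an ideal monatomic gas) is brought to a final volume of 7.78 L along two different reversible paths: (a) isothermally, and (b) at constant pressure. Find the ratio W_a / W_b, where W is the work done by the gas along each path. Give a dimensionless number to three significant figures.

Path (a) isothermal: W = P₁V₁ ln(V₂/V₁) → W_a/(P₁V₁) = -0.7934.
Path (b) isobaric: W = P₁(V₂ − V₁) → W_b/(P₁V₁) = -0.5477.
W_a / W_b = -0.7934 / -0.5477 = 1.449.

W_a / W_b ≈ 1.45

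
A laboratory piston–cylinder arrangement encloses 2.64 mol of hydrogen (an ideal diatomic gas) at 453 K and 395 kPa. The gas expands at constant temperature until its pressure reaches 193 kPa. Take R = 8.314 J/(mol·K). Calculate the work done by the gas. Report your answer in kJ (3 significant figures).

Isothermal process: W = nRT ln(V₂/V₁) = nRT ln(P₁/P₂).
W = (2.64)(8.314)(453) × ln(395/193)
  = 9943 × ln(2.047) = 9943 × 0.7162
W_by_gas = 7121 J.

W ≈ 7.12 kJ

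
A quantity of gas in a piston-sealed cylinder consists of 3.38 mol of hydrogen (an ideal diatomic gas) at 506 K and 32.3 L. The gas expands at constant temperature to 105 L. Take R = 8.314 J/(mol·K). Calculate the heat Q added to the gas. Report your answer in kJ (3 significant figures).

Q ≈ 16.8 kJ

Isothermal ⇒ ΔU = 0, so Q = W = nRT ln(V₂/V₁).
Q = (3.38)(8.314)(506) ln(105/32.3) = 14219 × 1.179 = 16763 J.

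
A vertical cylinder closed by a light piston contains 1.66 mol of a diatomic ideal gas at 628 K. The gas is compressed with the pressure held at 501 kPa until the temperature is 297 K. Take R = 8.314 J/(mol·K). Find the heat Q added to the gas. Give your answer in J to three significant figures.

Q ≈ -16000 J

Isobaric: W = nRΔT = (1.66)(8.314)(-331) = -4568 J.
ΔU = nCᵥΔT with Cᵥ = 5R/2: ΔU = (1.66)(20.79)(-331) = -11421 J.
Q = ΔU + W = -11421 − 4568 = -15989 J.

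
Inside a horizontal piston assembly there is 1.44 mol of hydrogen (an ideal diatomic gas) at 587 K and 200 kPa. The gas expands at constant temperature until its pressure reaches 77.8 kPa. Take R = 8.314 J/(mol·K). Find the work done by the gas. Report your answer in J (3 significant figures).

W ≈ 6640 J

Isothermal process: W = nRT ln(V₂/V₁) = nRT ln(P₁/P₂).
W = (1.44)(8.314)(587) × ln(200/77.8)
  = 7028 × ln(2.571) = 7028 × 0.9442
W_by_gas = 6635 J.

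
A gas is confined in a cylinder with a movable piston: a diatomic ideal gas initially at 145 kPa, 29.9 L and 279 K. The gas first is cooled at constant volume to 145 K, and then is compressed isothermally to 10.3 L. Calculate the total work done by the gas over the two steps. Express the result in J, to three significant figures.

W_total ≈ -2400 J

Step 1 (isochoric): W = 0 (constant volume).
After step 1: P = 75.36 kPa (V unchanged).
Step 2 (isothermal): W = P₁V₁ ln(V₂/V₁) = (2253) ln(10.3/29.9) = -2401 J.
W_total = 0 − 2401 = -2401 J.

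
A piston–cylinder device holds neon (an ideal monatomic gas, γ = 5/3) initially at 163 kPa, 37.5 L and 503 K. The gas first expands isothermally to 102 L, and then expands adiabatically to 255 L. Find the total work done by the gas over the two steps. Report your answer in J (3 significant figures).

W_total ≈ 10300 J

Step 1 (isothermal): W = P₁V₁ ln(V₂/V₁) = (6112) ln(102/37.5) = 6116 J.
After step 1: P = 59.93 kPa, V = 102 L, T = 503 K.
Step 2 (adiabatic): W = (P₁V₁ − P₂V₂)/(γ−1) = (6112 − 3318)/0.667 = 4191 J.
W_total = 6116 + 4191 = 10308 J.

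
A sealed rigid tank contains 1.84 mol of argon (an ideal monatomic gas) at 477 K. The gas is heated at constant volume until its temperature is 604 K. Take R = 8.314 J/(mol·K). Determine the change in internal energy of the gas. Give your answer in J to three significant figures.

ΔU ≈ 2910 J

Constant volume ⇒ W = 0, so Q = ΔU = nCᵥΔT with Cᵥ = 3R/2 = 12.47 J/(mol·K).
ΔU = (1.84)(12.47)(604 − 477) = 2914 J.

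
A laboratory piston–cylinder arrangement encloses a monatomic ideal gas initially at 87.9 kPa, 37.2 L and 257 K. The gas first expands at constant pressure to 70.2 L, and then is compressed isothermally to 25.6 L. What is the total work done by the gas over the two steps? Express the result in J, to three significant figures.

Step 1 (isobaric): W = PΔV = (87.9 kPa)(70.2 − 37.2 L) = 2901 J.
After step 1: P = 87.9 kPa, V = 70.2 L, T = 485 K.
Step 2 (isothermal): W = P₁V₁ ln(V₂/V₁) = (6171) ln(25.6/70.2) = -6225 J.
W_total = 2901 − 6225 = -3324 J.

W_total ≈ -3320 J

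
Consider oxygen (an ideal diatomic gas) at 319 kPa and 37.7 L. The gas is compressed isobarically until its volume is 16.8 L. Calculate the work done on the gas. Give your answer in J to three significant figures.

W ≈ 6670 J

Isobaric: W = P ΔV.
W = (319 kPa)(16.8 − 37.7 L) = (319)(-20.9) = -6667 J.
Work on gas = −W_by = 6667 J.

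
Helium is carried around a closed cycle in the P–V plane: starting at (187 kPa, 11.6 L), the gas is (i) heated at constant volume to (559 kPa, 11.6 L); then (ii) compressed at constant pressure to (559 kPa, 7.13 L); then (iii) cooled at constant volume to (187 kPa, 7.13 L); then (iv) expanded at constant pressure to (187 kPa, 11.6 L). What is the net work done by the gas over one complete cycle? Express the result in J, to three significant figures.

Constant-volume legs do no work.
W(ii) = (559)(7.13 − 11.6) = -2499 J; W(iv) = (187)(11.6 − 7.13) = 835.9 J.
W_net = -2499 + 835.9 = -1663 J (the counter-clockwise enclosed area).

W_net ≈ -1660 J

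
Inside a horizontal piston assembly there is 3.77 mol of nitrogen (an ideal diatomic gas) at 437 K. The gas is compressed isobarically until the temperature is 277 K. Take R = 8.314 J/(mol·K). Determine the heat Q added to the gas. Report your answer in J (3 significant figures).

Isobaric: W = nRΔT = (3.77)(8.314)(-160) = -5015 J.
ΔU = nCᵥΔT with Cᵥ = 5R/2: ΔU = (3.77)(20.79)(-160) = -12538 J.
Q = ΔU + W = -12538 − 5015 = -17553 J.

Q ≈ -17600 J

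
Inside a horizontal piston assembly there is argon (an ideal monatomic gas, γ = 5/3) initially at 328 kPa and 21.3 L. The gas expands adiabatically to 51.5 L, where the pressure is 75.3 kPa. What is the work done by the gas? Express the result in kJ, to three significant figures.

W ≈ 4.66 kJ

Adiabatic: W = (P₁V₁ − P₂V₂)/(γ − 1) with γ = 5/3.
P₁V₁ = 6986 J, P₂V₂ = 3878 J.
W = (6986 − 3878) / 0.6667 = 4663 J.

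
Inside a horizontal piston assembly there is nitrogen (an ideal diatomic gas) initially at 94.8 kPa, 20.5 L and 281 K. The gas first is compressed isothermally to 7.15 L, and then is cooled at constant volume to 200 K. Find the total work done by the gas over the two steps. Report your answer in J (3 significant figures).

W_total ≈ -2050 J

Step 1 (isothermal): W = P₁V₁ ln(V₂/V₁) = (1943) ln(7.15/20.5) = -2047 J.
Step 2 (isochoric): W = 0 (constant volume).
W_total = -2047 + 0 = -2047 J.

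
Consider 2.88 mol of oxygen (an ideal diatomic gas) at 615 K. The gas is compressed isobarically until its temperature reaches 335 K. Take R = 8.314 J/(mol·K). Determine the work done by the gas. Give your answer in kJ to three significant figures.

Isobaric: W = P ΔV = nR ΔT.
W = (2.88)(8.314)(335 − 615) = -6704 J.

W ≈ -6.70 kJ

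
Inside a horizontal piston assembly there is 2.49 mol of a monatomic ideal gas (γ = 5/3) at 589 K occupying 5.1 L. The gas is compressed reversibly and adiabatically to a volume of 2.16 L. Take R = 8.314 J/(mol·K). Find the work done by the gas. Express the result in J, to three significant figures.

Adiabatic: TV^(γ−1) = const with γ = 5/3.
T₂ = T₁ (V₁/V₂)^(γ−1) = 589 × (5.1/2.16)^0.667 = 589 × 1.773 = 1044 K.
W_by = nCᵥ(T₁ − T₂) = (2.49)(12.47)(589 − 1044) = -14141 J.

W ≈ -14100 J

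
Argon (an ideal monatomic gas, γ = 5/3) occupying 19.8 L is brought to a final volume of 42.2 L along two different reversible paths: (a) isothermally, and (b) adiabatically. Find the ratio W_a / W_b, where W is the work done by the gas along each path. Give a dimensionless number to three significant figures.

Path (a) isothermal: W = P₁V₁ ln(V₂/V₁) → W_a/(P₁V₁) = 0.7567.
Path (b) adiabatic: W = P₁V₁(1 − (V₁/V₂)^(γ−1))/(γ−1) → W_b/(P₁V₁) = 0.5943.
W_a / W_b = 0.7567 / 0.5943 = 1.273.

W_a / W_b ≈ 1.27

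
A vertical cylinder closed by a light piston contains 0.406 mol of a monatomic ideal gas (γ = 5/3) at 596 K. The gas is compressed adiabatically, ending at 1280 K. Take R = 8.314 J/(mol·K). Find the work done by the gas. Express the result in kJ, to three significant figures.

W ≈ -3.46 kJ

Adiabatic ⇒ Q = 0, so W_by = −ΔU = nCᵥ(T₁ − T₂).
Cᵥ = 3R/2 = 12.47 J/(mol·K).
W = (0.406)(12.47)(596 − 1280) = -3463 J.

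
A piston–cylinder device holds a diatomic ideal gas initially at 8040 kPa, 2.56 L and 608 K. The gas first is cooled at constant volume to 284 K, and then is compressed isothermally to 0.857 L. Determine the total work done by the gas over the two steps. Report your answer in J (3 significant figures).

W_total ≈ -10500 J

Step 1 (isochoric): W = 0 (constant volume).
After step 1: P = 3756 kPa (V unchanged).
Step 2 (isothermal): W = P₁V₁ ln(V₂/V₁) = (9614) ln(0.857/2.56) = -10521 J.
W_total = 0 − 10521 = -10521 J.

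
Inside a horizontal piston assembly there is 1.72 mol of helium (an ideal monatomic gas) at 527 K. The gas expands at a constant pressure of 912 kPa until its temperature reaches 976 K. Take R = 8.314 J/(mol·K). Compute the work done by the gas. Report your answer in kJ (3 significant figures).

Isobaric: W = P ΔV = nR ΔT.
W = (1.72)(8.314)(976 − 527) = 6421 J.

W ≈ 6.42 kJ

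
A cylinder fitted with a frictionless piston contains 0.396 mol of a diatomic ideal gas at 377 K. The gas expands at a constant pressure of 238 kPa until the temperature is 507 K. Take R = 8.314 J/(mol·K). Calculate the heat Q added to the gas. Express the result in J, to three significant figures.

Isobaric: W = nRΔT = (0.396)(8.314)(130) = 428 J.
ΔU = nCᵥΔT with Cᵥ = 5R/2: ΔU = (0.396)(20.79)(130) = 1070 J.
Q = ΔU + W = 1070 + 428 = 1498 J.

Q ≈ 1500 J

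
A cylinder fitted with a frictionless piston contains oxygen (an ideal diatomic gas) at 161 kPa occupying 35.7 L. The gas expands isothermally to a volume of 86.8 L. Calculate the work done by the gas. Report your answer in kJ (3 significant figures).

Isothermal: W = nRT ln(V₂/V₁) = P₁V₁ ln(V₂/V₁).
P₁V₁ = (161 kPa)(35.7 L) = 5748 J.
W = 5748 × ln(86.8/35.7) = 5748 × 0.8885
W_by_gas = 5107 J.

W ≈ 5.11 kJ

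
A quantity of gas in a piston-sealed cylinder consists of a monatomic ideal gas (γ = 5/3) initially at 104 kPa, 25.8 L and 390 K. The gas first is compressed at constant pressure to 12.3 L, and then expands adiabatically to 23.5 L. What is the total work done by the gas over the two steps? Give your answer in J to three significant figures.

W_total ≈ -731 J

Step 1 (isobaric): W = PΔV = (104 kPa)(12.3 − 25.8 L) = -1404 J.
After step 1: P = 104 kPa, V = 12.3 L, T = 185.9 K.
Step 2 (adiabatic): W = (P₁V₁ − P₂V₂)/(γ−1) = (1279 − 830.8)/0.667 = 672.6 J.
W_total = -1404 + 672.6 = -731.4 J.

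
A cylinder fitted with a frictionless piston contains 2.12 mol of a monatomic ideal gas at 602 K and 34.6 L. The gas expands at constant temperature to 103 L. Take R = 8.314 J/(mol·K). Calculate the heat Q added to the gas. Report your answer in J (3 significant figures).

Isothermal ⇒ ΔU = 0, so Q = W = nRT ln(V₂/V₁).
Q = (2.12)(8.314)(602) ln(103/34.6) = 10611 × 1.091 = 11575 J.

Q ≈ 11600 J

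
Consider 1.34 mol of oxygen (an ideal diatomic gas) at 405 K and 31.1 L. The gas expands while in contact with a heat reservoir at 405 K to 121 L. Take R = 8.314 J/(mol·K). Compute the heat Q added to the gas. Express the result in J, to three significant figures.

Q ≈ 6130 J

Isothermal ⇒ ΔU = 0, so Q = W = nRT ln(V₂/V₁).
Q = (1.34)(8.314)(405) ln(121/31.1) = 4512 × 1.359 = 6130 J.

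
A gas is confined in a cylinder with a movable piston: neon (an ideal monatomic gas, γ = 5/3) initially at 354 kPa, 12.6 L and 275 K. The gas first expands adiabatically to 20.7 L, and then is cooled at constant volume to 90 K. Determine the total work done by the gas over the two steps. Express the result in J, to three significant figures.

W_total ≈ 1890 J

Step 1 (adiabatic): W = (P₁V₁ − P₂V₂)/(γ−1) = (4460 − 3204)/0.667 = 1885 J.
Step 2 (isochoric): W = 0 (constant volume).
W_total = 1885 + 0 = 1885 J.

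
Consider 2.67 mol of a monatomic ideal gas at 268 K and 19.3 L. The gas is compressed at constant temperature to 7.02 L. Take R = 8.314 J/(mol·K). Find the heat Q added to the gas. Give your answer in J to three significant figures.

Isothermal ⇒ ΔU = 0, so Q = W = nRT ln(V₂/V₁).
Q = (2.67)(8.314)(268) ln(7.02/19.3) = 5949 × -1.011 = -6017 J.

Q ≈ -6020 J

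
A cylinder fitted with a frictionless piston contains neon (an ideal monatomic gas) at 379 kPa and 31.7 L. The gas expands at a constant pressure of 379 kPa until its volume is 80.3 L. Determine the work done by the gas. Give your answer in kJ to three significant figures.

Isobaric: W = P ΔV.
W = (379 kPa)(80.3 − 31.7 L) = (379)(48.6) = 18419 J.

W ≈ 18.4 kJ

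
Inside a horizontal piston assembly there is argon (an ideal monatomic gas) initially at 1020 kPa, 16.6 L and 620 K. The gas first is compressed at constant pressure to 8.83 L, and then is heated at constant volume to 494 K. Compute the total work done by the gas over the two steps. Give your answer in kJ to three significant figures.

Step 1 (isobaric): W = PΔV = (1020 kPa)(8.83 − 16.6 L) = -7925 J.
Step 2 (isochoric): W = 0 (constant volume).
W_total = -7925 + 0 = -7925 J.

W_total ≈ -7.93 kJ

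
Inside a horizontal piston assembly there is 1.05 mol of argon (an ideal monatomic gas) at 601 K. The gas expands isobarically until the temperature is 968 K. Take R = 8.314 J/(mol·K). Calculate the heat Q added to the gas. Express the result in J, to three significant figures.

Q ≈ 8010 J

Isobaric: W = nRΔT = (1.05)(8.314)(367) = 3204 J.
ΔU = nCᵥΔT with Cᵥ = 3R/2: ΔU = (1.05)(12.47)(367) = 4806 J.
Q = ΔU + W = 4806 + 3204 = 8009 J.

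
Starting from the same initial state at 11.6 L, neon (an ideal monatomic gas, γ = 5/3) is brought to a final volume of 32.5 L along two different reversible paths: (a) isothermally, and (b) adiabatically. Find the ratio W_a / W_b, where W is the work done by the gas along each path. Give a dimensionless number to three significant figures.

W_a / W_b ≈ 1.38

Path (a) isothermal: W = P₁V₁ ln(V₂/V₁) → W_a/(P₁V₁) = 1.03.
Path (b) adiabatic: W = P₁V₁(1 − (V₁/V₂)^(γ−1))/(γ−1) → W_b/(P₁V₁) = 0.7452.
W_a / W_b = 1.03 / 0.7452 = 1.382.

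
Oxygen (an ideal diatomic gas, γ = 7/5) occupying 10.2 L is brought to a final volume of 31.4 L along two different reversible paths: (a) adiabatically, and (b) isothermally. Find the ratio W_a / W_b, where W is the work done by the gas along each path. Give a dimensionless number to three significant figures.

Path (a) adiabatic: W = P₁V₁(1 − (V₁/V₂)^(γ−1))/(γ−1) → W_a/(P₁V₁) = 0.9056.
Path (b) isothermal: W = P₁V₁ ln(V₂/V₁) → W_b/(P₁V₁) = 1.124.
W_a / W_b = 0.9056 / 1.124 = 0.8054.

W_a / W_b ≈ 0.805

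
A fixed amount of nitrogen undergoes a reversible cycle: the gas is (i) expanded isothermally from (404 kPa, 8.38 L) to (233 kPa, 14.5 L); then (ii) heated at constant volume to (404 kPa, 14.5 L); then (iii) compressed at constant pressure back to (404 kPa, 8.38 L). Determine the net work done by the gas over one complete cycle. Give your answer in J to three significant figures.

W_net ≈ -616 J

Leg (i): W = PᵢVᵢ ln(V_f/Vᵢ) = (3386) ln(14.5/8.38) = 1856 J.
Leg (ii): W = 0.
Leg (iii): W = PΔV = (404)(8.38 − 14.5) = -2472 J.
W_net = 1856 − 2472 = -616.2 J.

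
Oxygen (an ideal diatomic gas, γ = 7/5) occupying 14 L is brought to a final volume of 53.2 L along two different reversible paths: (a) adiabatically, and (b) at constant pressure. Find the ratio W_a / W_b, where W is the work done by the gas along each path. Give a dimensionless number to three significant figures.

Path (a) adiabatic: W = P₁V₁(1 − (V₁/V₂)^(γ−1))/(γ−1) → W_a/(P₁V₁) = 1.034.
Path (b) isobaric: W = P₁(V₂ − V₁) → W_b/(P₁V₁) = 2.8.
W_a / W_b = 1.034 / 2.8 = 0.3694.

W_a / W_b ≈ 0.369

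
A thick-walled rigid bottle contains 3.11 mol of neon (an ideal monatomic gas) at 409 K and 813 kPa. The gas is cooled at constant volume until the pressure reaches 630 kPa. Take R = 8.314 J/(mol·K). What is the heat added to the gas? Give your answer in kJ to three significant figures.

Constant volume ⇒ W = 0, so Q = ΔU = nCᵥΔT with Cᵥ = 3R/2 = 12.47 J/(mol·K).
At constant V, T₂/T₁ = P₂/P₁ ⇒ ΔT = T₁(P₂/P₁ − 1) = 409·(630/813 − 1) = -92.06 K.
ΔU = (3.11)(12.47)(-92.06) = -3571 J.

Q ≈ -3.57 kJ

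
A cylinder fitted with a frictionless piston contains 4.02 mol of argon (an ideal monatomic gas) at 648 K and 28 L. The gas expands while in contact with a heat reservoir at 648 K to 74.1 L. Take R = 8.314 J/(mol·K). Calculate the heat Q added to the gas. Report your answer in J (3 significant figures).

Isothermal ⇒ ΔU = 0, so Q = W = nRT ln(V₂/V₁).
Q = (4.02)(8.314)(648) ln(74.1/28) = 21658 × 0.9732 = 21077 J.

Q ≈ 21100 J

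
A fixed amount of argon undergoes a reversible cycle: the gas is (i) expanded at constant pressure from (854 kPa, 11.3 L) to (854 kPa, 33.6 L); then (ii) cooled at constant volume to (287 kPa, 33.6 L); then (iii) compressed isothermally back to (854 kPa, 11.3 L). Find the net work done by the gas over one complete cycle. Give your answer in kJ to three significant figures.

Leg (i): W = PΔV = (854)(33.6 − 11.3) = 19044 J.
Leg (ii): W = 0.
Leg (iii): W = PᵢVᵢ ln(V_f/Vᵢ) = (9643) ln(11.3/33.6) = -10508 J.
W_net = 19044 − 10508 = 8536 J.

W_net ≈ 8.54 kJ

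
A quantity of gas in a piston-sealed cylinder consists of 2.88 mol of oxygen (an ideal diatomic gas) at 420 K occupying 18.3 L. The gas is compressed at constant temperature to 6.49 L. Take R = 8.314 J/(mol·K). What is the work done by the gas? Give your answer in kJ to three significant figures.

W ≈ -10.4 kJ

Isothermal: W = nRT ln(V₂/V₁).
W = (2.88)(8.314)(420) × ln(6.49/18.3)
  = 10057 × -1.037
W_by_gas = -10425 J.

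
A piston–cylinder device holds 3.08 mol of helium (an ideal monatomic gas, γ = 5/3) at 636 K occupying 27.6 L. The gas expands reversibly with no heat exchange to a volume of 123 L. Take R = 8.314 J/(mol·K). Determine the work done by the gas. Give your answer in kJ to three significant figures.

W ≈ 15.4 kJ

Adiabatic: TV^(γ−1) = const with γ = 5/3.
T₂ = T₁ (V₁/V₂)^(γ−1) = 636 × (27.6/123)^0.667 = 636 × 0.3693 = 234.9 K.
W_by = nCᵥ(T₁ − T₂) = (3.08)(12.47)(636 − 234.9) = 15408 J.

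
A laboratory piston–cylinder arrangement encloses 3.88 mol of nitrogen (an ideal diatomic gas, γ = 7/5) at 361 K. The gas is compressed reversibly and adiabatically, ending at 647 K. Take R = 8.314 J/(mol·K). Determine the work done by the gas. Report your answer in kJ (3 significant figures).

Adiabatic ⇒ Q = 0, so W_by = −ΔU = nCᵥ(T₁ − T₂).
Cᵥ = 5R/2 = 20.79 J/(mol·K).
W = (3.88)(20.79)(361 − 647) = -23065 J.

W ≈ -23.1 kJ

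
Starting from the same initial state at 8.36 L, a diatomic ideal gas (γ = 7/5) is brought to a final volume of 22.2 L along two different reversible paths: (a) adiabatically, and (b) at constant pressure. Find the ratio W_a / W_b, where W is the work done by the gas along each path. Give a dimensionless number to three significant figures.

W_a / W_b ≈ 0.488

Path (a) adiabatic: W = P₁V₁(1 − (V₁/V₂)^(γ−1))/(γ−1) → W_a/(P₁V₁) = 0.8085.
Path (b) isobaric: W = P₁(V₂ − V₁) → W_b/(P₁V₁) = 1.656.
W_a / W_b = 0.8085 / 1.656 = 0.4883.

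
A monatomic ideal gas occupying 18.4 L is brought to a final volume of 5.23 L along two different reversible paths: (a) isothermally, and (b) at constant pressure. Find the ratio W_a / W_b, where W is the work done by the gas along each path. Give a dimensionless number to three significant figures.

Path (a) isothermal: W = P₁V₁ ln(V₂/V₁) → W_a/(P₁V₁) = -1.258.
Path (b) isobaric: W = P₁(V₂ − V₁) → W_b/(P₁V₁) = -0.7158.
W_a / W_b = -1.258 / -0.7158 = 1.757.

W_a / W_b ≈ 1.76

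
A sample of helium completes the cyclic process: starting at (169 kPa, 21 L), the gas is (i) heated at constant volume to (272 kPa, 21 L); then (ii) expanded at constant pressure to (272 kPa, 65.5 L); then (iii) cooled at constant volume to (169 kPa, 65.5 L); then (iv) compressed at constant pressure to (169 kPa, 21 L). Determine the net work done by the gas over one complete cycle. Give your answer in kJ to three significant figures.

W_net ≈ 4.58 kJ

Constant-volume legs do no work.
W(ii) = (272)(65.5 − 21) = 12104 J; W(iv) = (169)(21 − 65.5) = -7520 J.
W_net = 12104 − 7520 = 4584 J (the clockwise enclosed area).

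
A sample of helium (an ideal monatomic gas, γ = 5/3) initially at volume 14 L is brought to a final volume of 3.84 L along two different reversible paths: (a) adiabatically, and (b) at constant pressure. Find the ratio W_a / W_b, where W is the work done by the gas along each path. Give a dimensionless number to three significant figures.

Path (a) adiabatic: W = P₁V₁(1 − (V₁/V₂)^(γ−1))/(γ−1) → W_a/(P₁V₁) = -2.053.
Path (b) isobaric: W = P₁(V₂ − V₁) → W_b/(P₁V₁) = -0.7257.
W_a / W_b = -2.053 / -0.7257 = 2.829.

W_a / W_b ≈ 2.83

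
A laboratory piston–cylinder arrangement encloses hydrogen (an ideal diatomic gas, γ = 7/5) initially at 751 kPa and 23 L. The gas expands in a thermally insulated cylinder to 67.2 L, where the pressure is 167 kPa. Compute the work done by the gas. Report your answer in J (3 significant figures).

W ≈ 15100 J

Adiabatic: W = (P₁V₁ − P₂V₂)/(γ − 1) with γ = 7/5.
P₁V₁ = 17273 J, P₂V₂ = 11222 J.
W = (17273 − 11222) / 0.4 = 15127 J.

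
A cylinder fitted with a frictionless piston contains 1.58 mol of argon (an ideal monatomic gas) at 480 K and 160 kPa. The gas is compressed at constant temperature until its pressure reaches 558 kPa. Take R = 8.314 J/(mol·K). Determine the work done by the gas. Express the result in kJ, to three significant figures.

W ≈ -7.88 kJ

Isothermal process: W = nRT ln(V₂/V₁) = nRT ln(P₁/P₂).
W = (1.58)(8.314)(480) × ln(160/558)
  = 6305 × ln(0.2867) = 6305 × -1.249
W_by_gas = -7877 J.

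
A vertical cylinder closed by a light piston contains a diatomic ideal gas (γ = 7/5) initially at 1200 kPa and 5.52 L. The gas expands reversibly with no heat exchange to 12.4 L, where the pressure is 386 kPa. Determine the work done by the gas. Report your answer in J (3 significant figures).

W ≈ 4590 J

Adiabatic: W = (P₁V₁ − P₂V₂)/(γ − 1) with γ = 7/5.
P₁V₁ = 6624 J, P₂V₂ = 4786 J.
W = (6624 − 4786) / 0.4 = 4594 J.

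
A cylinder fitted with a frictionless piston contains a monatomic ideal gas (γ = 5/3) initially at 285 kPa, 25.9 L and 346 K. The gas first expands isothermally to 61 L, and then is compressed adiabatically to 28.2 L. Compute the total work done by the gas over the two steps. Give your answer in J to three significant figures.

W_total ≈ -1120 J

Step 1 (isothermal): W = P₁V₁ ln(V₂/V₁) = (7382) ln(61/25.9) = 6323 J.
After step 1: P = 121 kPa, V = 61 L, T = 346 K.
Step 2 (adiabatic): W = (P₁V₁ − P₂V₂)/(γ−1) = (7382 − 12346)/0.667 = -7447 J.
W_total = 6323 − 7447 = -1124 J.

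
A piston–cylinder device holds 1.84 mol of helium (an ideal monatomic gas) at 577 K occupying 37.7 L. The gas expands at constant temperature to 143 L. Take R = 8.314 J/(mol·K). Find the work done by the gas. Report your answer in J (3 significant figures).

Isothermal: W = nRT ln(V₂/V₁).
W = (1.84)(8.314)(577) × ln(143/37.7)
  = 8827 × 1.333
W_by_gas = 11768 J.

W ≈ 11800 J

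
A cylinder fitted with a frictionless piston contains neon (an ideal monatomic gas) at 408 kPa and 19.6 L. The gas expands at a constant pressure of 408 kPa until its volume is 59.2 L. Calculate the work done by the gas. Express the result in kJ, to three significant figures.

Isobaric: W = P ΔV.
W = (408 kPa)(59.2 − 19.6 L) = (408)(39.6) = 16157 J.

W ≈ 16.2 kJ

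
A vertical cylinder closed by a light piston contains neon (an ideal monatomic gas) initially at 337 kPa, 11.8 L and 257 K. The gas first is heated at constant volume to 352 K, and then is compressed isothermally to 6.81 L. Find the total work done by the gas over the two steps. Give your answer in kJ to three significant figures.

Step 1 (isochoric): W = 0 (constant volume).
After step 1: P = 461.6 kPa (V unchanged).
Step 2 (isothermal): W = P₁V₁ ln(V₂/V₁) = (5447) ln(6.81/11.8) = -2994 J.
W_total = 0 − 2994 = -2994 J.

W_total ≈ -2.99 kJ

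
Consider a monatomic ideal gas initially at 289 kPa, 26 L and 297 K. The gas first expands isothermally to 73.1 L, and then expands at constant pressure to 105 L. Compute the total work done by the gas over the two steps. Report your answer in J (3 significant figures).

W_total ≈ 11000 J

Step 1 (isothermal): W = P₁V₁ ln(V₂/V₁) = (7514) ln(73.1/26) = 7767 J.
After step 1: P = 102.8 kPa, V = 73.1 L, T = 297 K.
Step 2 (isobaric): W = PΔV = (102.8 kPa)(105 − 73.1 L) = 3279 J.
W_total = 7767 + 3279 = 11046 J.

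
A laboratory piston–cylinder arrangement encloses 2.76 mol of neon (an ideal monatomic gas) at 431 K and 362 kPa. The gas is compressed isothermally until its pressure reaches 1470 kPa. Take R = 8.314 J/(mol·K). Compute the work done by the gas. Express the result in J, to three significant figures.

W ≈ -13900 J

Isothermal process: W = nRT ln(V₂/V₁) = nRT ln(P₁/P₂).
W = (2.76)(8.314)(431) × ln(362/1470)
  = 9890 × ln(0.2463) = 9890 × -1.401
W_by_gas = -13860 J.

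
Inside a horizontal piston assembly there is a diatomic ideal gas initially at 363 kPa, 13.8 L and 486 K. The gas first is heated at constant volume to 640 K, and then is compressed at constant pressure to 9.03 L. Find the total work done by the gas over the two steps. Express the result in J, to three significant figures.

Step 1 (isochoric): W = 0 (constant volume).
After step 1: P = 478 kPa (V unchanged).
Step 2 (isobaric): W = PΔV = (478 kPa)(9.03 − 13.8 L) = -2280 J.
W_total = 0 − 2280 = -2280 J.

W_total ≈ -2280 J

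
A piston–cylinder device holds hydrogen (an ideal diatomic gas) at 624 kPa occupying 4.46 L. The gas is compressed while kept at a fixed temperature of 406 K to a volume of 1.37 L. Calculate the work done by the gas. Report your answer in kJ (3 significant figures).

Isothermal: W = nRT ln(V₂/V₁) = P₁V₁ ln(V₂/V₁).
P₁V₁ = (624 kPa)(4.46 L) = 2783 J.
W = 2783 × ln(1.37/4.46) = 2783 × -1.18
W_by_gas = -3285 J.

W ≈ -3.28 kJ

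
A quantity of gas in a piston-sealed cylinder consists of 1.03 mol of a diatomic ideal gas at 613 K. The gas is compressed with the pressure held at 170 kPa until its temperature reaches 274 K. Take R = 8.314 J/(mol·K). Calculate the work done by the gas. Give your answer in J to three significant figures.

Isobaric: W = P ΔV = nR ΔT.
W = (1.03)(8.314)(274 − 613) = -2903 J.

W ≈ -2900 J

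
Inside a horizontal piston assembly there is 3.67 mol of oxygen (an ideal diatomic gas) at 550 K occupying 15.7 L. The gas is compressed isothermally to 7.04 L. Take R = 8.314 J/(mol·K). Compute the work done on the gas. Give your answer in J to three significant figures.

Isothermal: W = nRT ln(V₂/V₁).
W = (3.67)(8.314)(550) × ln(7.04/15.7)
  = 16782 × -0.8021
W_by_gas = -13460 J; work on gas = −W_by = 13460 J.

W ≈ 13500 J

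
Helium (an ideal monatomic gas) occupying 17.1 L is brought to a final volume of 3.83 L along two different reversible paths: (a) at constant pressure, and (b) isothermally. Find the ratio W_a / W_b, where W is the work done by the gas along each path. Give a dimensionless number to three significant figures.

W_a / W_b ≈ 0.519

Path (a) isobaric: W = P₁(V₂ − V₁) → W_a/(P₁V₁) = -0.776.
Path (b) isothermal: W = P₁V₁ ln(V₂/V₁) → W_b/(P₁V₁) = -1.496.
W_a / W_b = -0.776 / -1.496 = 0.5187.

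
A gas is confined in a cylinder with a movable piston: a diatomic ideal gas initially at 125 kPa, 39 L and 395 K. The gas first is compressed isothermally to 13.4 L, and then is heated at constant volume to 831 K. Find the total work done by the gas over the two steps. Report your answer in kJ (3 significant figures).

W_total ≈ -5.21 kJ

Step 1 (isothermal): W = P₁V₁ ln(V₂/V₁) = (4875) ln(13.4/39) = -5208 J.
Step 2 (isochoric): W = 0 (constant volume).
W_total = -5208 + 0 = -5208 J.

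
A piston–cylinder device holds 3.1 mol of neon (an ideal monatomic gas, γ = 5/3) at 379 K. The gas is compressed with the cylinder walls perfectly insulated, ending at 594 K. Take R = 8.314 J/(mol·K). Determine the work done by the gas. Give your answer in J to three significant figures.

W ≈ -8310 J

Adiabatic ⇒ Q = 0, so W_by = −ΔU = nCᵥ(T₁ − T₂).
Cᵥ = 3R/2 = 12.47 J/(mol·K).
W = (3.1)(12.47)(379 − 594) = -8312 J.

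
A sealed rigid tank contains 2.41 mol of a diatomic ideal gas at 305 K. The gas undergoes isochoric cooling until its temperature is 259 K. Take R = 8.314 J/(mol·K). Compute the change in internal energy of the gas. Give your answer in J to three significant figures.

ΔU ≈ -2300 J

Constant volume ⇒ W = 0, so Q = ΔU = nCᵥΔT with Cᵥ = 5R/2 = 20.79 J/(mol·K).
ΔU = (2.41)(20.79)(259 − 305) = -2304 J.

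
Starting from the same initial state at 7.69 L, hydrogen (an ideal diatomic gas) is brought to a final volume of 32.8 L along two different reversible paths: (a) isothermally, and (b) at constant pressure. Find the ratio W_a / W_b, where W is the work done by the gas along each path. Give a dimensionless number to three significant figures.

W_a / W_b ≈ 0.444

Path (a) isothermal: W = P₁V₁ ln(V₂/V₁) → W_a/(P₁V₁) = 1.451.
Path (b) isobaric: W = P₁(V₂ − V₁) → W_b/(P₁V₁) = 3.265.
W_a / W_b = 1.451 / 3.265 = 0.4442.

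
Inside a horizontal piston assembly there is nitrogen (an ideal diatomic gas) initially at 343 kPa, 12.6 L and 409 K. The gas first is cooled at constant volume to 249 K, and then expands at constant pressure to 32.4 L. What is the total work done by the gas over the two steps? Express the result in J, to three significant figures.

Step 1 (isochoric): W = 0 (constant volume).
After step 1: P = 208.8 kPa (V unchanged).
Step 2 (isobaric): W = PΔV = (208.8 kPa)(32.4 − 12.6 L) = 4135 J.
W_total = 0 + 4135 = 4135 J.

W_total ≈ 4130 J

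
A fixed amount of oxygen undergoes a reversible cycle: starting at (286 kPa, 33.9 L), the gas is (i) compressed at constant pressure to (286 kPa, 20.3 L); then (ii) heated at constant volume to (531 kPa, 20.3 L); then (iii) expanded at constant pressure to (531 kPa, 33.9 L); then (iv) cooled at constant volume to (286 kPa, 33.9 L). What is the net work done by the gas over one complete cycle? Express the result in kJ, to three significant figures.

W_net ≈ 3.33 kJ

Constant-volume legs do no work.
W(i) = (286)(20.3 − 33.9) = -3890 J; W(iii) = (531)(33.9 − 20.3) = 7222 J.
W_net = -3890 + 7222 = 3332 J (the clockwise enclosed area).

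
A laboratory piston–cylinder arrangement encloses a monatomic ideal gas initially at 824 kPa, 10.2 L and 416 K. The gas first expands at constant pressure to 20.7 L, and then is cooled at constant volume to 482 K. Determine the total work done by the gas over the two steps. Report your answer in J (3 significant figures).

Step 1 (isobaric): W = PΔV = (824 kPa)(20.7 − 10.2 L) = 8652 J.
Step 2 (isochoric): W = 0 (constant volume).
W_total = 8652 + 0 = 8652 J.

W_total ≈ 8650 J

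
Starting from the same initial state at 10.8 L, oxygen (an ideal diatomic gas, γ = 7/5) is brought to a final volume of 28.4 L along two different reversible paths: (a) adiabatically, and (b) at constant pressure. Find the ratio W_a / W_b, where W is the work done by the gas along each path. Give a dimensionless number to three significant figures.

W_a / W_b ≈ 0.492

Path (a) adiabatic: W = P₁V₁(1 − (V₁/V₂)^(γ−1))/(γ−1) → W_a/(P₁V₁) = 0.8018.
Path (b) isobaric: W = P₁(V₂ − V₁) → W_b/(P₁V₁) = 1.63.
W_a / W_b = 0.8018 / 1.63 = 0.492.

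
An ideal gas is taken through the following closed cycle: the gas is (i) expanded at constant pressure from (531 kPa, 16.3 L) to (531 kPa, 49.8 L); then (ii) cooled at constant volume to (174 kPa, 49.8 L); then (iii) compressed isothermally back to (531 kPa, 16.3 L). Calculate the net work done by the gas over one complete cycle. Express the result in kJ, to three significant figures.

Leg (i): W = PΔV = (531)(49.8 − 16.3) = 17788 J.
Leg (ii): W = 0.
Leg (iii): W = PᵢVᵢ ln(V_f/Vᵢ) = (8665) ln(16.3/49.8) = -9678 J.
W_net = 17788 − 9678 = 8111 J.

W_net ≈ 8.11 kJ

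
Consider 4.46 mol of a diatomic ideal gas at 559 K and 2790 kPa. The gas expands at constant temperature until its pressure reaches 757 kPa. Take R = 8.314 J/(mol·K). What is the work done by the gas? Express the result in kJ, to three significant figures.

W ≈ 27.0 kJ

Isothermal process: W = nRT ln(V₂/V₁) = nRT ln(P₁/P₂).
W = (4.46)(8.314)(559) × ln(2790/757)
  = 20728 × ln(3.686) = 20728 × 1.304
W_by_gas = 27038 J.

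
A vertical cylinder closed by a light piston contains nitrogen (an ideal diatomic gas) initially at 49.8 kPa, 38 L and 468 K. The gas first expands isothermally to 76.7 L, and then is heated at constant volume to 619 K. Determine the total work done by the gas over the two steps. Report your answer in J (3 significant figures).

Step 1 (isothermal): W = P₁V₁ ln(V₂/V₁) = (1892) ln(76.7/38) = 1329 J.
Step 2 (isochoric): W = 0 (constant volume).
W_total = 1329 + 0 = 1329 J.

W_total ≈ 1330 J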